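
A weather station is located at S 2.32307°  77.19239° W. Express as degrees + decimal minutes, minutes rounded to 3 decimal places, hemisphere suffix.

φ: minutes = (2.323070 − 2) × 60 = 19.38420
Lon: fractional part 0.192390 → 11.54340 minutes

2° 19.384′ S, 77° 11.543′ W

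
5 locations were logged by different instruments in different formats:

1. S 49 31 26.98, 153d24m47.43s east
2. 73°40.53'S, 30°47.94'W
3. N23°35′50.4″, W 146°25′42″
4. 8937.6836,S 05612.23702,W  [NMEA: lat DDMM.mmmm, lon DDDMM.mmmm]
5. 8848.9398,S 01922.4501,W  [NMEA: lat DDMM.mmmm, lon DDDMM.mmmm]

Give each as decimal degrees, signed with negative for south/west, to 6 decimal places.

1. -49.524161, 153.413175
2. -73.675500, -30.799000
3. 23.597333, -146.428333
4. -89.628060, -56.203950
5. -88.815663, -19.374168

Point 1:
  Lat: 31′ + 26.98″ = 31.44967′; 49 + 31.44967/60 = 49.5241611
  S ⇒ negate
  Longitude: 24′ + 47.43″ = 24.79050′; 153 + 24.79050/60 = 153.4131750
  E → positive
Point 2:
  φ: 40.53′ = 0.675500°; total 73.6755000
  hemisphere S, so the sign is −
  Longitude: 30 + 47.94/60 = 30.7990000
  W ⇒ negate
Point 3:
  φ: 23° + 35/60 + 50.4/3600 = 23 + 0.583333 + 0.014000 = 23.5973333
  N ⇒ keep positive
  Longitude: 146 + 25/60 + 42/3600 = 146.4283333
  W ⇒ negate
Point 4:
  Lat: split at 2 digits → 89° and 37.6836′; 89 + 37.6836/60 = 89.6280600
  S → negative
  Longitude: degrees = first 3 digits = 56, minutes = 12.23702; 56 + 12.23702/60 = 56.2039503
  hemisphere W, so the sign is −
Point 5:
  Lat: degrees = first 2 digits = 88, minutes = 48.9398; 88 + 48.9398/60 = 88.8156633
  S ⇒ negate
  λ: split at 3 digits → 019° and 22.4501′; 19 + 22.4501/60 = 19.3741683
  W → negative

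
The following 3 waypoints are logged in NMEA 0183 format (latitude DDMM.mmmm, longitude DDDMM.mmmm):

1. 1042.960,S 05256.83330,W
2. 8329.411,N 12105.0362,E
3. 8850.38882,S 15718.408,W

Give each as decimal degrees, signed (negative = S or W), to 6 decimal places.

1. -10.716000, -52.947222
2. 83.490183, 121.083937
3. -88.839814, -157.306800

Point 1:
  Lat: split at 2 digits → 10° and 42.96′; 10 + 42.96/60 = 10.7160000
  S ⇒ negate
  Lon: degrees = first 3 digits = 52, minutes = 56.8333; 52 + 56.8333/60 = 52.9472217
  W ⇒ negate
Point 2:
  Latitude: degrees = first 2 digits = 83, minutes = 29.411; 83 + 29.411/60 = 83.4901833
  N → positive
  Lon: degrees = first 3 digits = 121, minutes = 5.0362; 121 + 5.0362/60 = 121.0839367
  E ⇒ keep positive
Point 3:
  Latitude: degrees = first 2 digits = 88, minutes = 50.38882; 88 + 50.38882/60 = 88.8398137
  hemisphere S, so the sign is −
  Longitude: degrees = first 3 digits = 157, minutes = 18.408; 157 + 18.408/60 = 157.3068000
  W ⇒ negate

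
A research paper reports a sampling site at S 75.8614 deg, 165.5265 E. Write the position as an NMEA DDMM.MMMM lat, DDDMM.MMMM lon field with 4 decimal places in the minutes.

7551.6840,S / 16531.5900,E

Lat: minutes = (75.861400 − 75) × 60 = 51.684000
λ: minutes = (165.526500 − 165) × 60 = 31.590000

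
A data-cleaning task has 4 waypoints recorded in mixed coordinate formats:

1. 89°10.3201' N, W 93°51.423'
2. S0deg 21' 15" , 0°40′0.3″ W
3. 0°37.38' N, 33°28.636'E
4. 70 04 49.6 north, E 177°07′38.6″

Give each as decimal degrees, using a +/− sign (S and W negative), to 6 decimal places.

Point 1:
  Lat: 10.3201′ = 0.172002°; total 89.1720017
  N ⇒ keep positive
  Longitude: 93 + 51.423/60 = 93.8570500
  hemisphere W, so the sign is −
Point 2:
  Lat: 0° + 21/60 + 15/3600 = 0 + 0.350000 + 0.004167 = 0.3541667
  S ⇒ negate
  λ: 0° + 40/60 + 0.3/3600 = 0 + 0.666667 + 0.000083 = 0.6667500
  hemisphere W, so the sign is −
Point 3:
  Lat: 0 + 37.38/60 = 0.6230000
  N ⇒ keep positive
  Lon: 28.636′ = 0.477267°; total 33.4772667
  E ⇒ keep positive
Point 4:
  Lat: 4′ + 49.6″ = 4.82667′; 70 + 4.82667/60 = 70.0804444
  N → positive
  Lon: 7′ + 38.6″ = 7.64333′; 177 + 7.64333/60 = 177.1273889
  E ⇒ keep positive

1. 89.172002, -93.857050
2. -0.354167, -0.666750
3. 0.623000, 33.477267
4. 70.080444, 177.127389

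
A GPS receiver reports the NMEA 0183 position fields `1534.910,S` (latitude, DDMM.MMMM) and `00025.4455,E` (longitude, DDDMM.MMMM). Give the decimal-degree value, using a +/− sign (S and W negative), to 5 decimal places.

-15.58183, 0.42409

φ: degrees = first 2 digits = 15, minutes = 34.91; 15 + 34.91/60 = 15.581833
S → negative
λ: split at 3 digits → 000° and 25.4455′; 0 + 25.4455/60 = 0.424092
E → positive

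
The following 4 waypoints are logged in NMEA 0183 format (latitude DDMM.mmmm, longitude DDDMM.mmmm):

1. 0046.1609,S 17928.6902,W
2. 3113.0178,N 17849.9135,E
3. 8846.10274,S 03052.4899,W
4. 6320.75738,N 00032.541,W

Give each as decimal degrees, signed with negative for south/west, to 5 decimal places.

1. -0.76935, -179.47817
2. 31.21696, 178.83189
3. -88.76838, -30.87483
4. 63.34596, -0.54235

Point 1:
  φ: degrees = first 2 digits = 0, minutes = 46.1609; 0 + 46.1609/60 = 0.769348
  S → negative
  Lon: split at 3 digits → 179° and 28.6902′; 179 + 28.6902/60 = 179.478170
  hemisphere W, so the sign is −
Point 2:
  φ: split at 2 digits → 31° and 13.0178′; 31 + 13.0178/60 = 31.216963
  N ⇒ keep positive
  Lon: split at 3 digits → 178° and 49.9135′; 178 + 49.9135/60 = 178.831892
  E ⇒ keep positive
Point 3:
  Latitude: degrees = first 2 digits = 88, minutes = 46.10274; 88 + 46.10274/60 = 88.768379
  S → negative
  Longitude: split at 3 digits → 030° and 52.4899′; 30 + 52.4899/60 = 30.874832
  W ⇒ negate
Point 4:
  Lat: split at 2 digits → 63° and 20.75738′; 63 + 20.75738/60 = 63.345956
  N → positive
  λ: split at 3 digits → 000° and 32.541′; 0 + 32.541/60 = 0.542350
  W ⇒ negate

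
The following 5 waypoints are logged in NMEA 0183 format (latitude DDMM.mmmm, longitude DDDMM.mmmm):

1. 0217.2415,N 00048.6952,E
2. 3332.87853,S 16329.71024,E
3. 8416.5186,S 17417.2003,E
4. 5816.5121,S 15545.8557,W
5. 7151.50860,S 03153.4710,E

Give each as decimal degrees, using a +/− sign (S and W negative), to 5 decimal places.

Point 1:
  φ: degrees = first 2 digits = 2, minutes = 17.2415; 2 + 17.2415/60 = 2.287358
  N → positive
  λ: split at 3 digits → 000° and 48.6952′; 0 + 48.6952/60 = 0.811587
  E → positive
Point 2:
  φ: split at 2 digits → 33° and 32.87853′; 33 + 32.87853/60 = 33.547976
  S ⇒ negate
  λ: split at 3 digits → 163° and 29.71024′; 163 + 29.71024/60 = 163.495171
  E → positive
Point 3:
  φ: degrees = first 2 digits = 84, minutes = 16.5186; 84 + 16.5186/60 = 84.275310
  hemisphere S, so the sign is −
  Longitude: split at 3 digits → 174° and 17.2003′; 174 + 17.2003/60 = 174.286672
  E → positive
Point 4:
  Latitude: split at 2 digits → 58° and 16.5121′; 58 + 16.5121/60 = 58.275202
  S ⇒ negate
  λ: split at 3 digits → 155° and 45.8557′; 155 + 45.8557/60 = 155.764262
  W ⇒ negate
Point 5:
  Latitude: split at 2 digits → 71° and 51.5086′; 71 + 51.5086/60 = 71.858477
  hemisphere S, so the sign is −
  λ: degrees = first 3 digits = 31, minutes = 53.471; 31 + 53.471/60 = 31.891183
  E ⇒ keep positive

1. 2.28736, 0.81159
2. -33.54798, 163.49517
3. -84.27531, 174.28667
4. -58.27520, -155.76426
5. -71.85848, 31.89118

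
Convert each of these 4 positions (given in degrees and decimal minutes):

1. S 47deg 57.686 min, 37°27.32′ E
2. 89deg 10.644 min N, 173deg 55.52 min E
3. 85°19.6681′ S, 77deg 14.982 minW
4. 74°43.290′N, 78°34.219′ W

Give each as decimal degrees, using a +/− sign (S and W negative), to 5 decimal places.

1. -47.96143, 37.45533
2. 89.17740, 173.92533
3. -85.32780, -77.24970
4. 74.72150, -78.57032

Point 1:
  Lat: 47 + 57.686/60 = 47.961433
  S ⇒ negate
  Longitude: 37 + 27.32/60 = 37.455333
  E ⇒ keep positive
Point 2:
  Lat: 89 + 10.644/60 = 89.177400
  N ⇒ keep positive
  λ: 55.52′ = 0.925333°; total 173.925333
  E ⇒ keep positive
Point 3:
  φ: 85 + 19.6681/60 = 85.327802
  S ⇒ negate
  Lon: 77 + 14.982/60 = 77.249700
  hemisphere W, so the sign is −
Point 4:
  φ: 43.29′ = 0.721500°; total 74.721500
  N ⇒ keep positive
  λ: 34.219′ = 0.570317°; total 78.570317
  W ⇒ negate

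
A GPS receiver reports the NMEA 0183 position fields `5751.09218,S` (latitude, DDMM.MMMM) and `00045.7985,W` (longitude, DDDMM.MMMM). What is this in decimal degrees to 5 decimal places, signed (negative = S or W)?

φ: split at 2 digits → 57° and 51.09218′; 57 + 51.09218/60 = 57.851536
S ⇒ negate
Longitude: split at 3 digits → 000° and 45.7985′; 0 + 45.7985/60 = 0.763308
W ⇒ negate

-57.85154, -0.76331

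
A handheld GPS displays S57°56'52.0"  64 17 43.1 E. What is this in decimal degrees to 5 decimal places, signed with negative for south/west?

φ: 57° + 56/60 + 52/3600 = 57 + 0.933333 + 0.014444 = 57.947778
S ⇒ negate
Lon: 17′ + 43.1″ = 17.71833′; 64 + 17.71833/60 = 64.295306
E ⇒ keep positive

-57.94778, 64.29531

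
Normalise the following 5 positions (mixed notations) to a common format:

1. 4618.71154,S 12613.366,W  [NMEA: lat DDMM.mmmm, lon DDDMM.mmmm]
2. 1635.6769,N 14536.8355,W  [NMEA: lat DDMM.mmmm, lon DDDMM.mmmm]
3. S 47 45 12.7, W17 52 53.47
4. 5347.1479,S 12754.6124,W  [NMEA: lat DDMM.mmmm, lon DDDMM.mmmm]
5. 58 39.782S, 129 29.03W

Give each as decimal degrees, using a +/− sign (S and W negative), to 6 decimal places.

Point 1:
  Lat: degrees = first 2 digits = 46, minutes = 18.71154; 46 + 18.71154/60 = 46.3118590
  S ⇒ negate
  Lon: degrees = first 3 digits = 126, minutes = 13.366; 126 + 13.366/60 = 126.2227667
  W → negative
Point 2:
  Latitude: degrees = first 2 digits = 16, minutes = 35.6769; 16 + 35.6769/60 = 16.5946150
  N → positive
  Longitude: degrees = first 3 digits = 145, minutes = 36.8355; 145 + 36.8355/60 = 145.6139250
  W → negative
Point 3:
  Lat: 47° + 45/60 + 12.7/3600 = 47 + 0.750000 + 0.003528 = 47.7535278
  S → negative
  Lon: 52′ + 53.47″ = 52.89117′; 17 + 52.89117/60 = 17.8815194
  W ⇒ negate
Point 4:
  Latitude: split at 2 digits → 53° and 47.1479′; 53 + 47.1479/60 = 53.7857983
  S → negative
  λ: split at 3 digits → 127° and 54.6124′; 127 + 54.6124/60 = 127.9102067
  W ⇒ negate
Point 5:
  Latitude: 39.782′ = 0.663033°; total 58.6630333
  S → negative
  λ: 29.03′ = 0.483833°; total 129.4838333
  W ⇒ negate

1. -46.311859, -126.222767
2. 16.594615, -145.613925
3. -47.753528, -17.881519
4. -53.785798, -127.910207
5. -58.663033, -129.483833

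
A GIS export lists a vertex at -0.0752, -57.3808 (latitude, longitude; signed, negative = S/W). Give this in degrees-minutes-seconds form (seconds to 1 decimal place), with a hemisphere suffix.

Latitude is negative → S; |value| = 0.075200
Latitude: whole degrees 0; 4.51200′ → 4′ and 30.720″
Longitude is negative → W; |value| = 57.380800
λ: whole degrees 57; 22.84800′ → 22′ and 50.880″

0°04′30.7″ S, 57°22′50.9″ W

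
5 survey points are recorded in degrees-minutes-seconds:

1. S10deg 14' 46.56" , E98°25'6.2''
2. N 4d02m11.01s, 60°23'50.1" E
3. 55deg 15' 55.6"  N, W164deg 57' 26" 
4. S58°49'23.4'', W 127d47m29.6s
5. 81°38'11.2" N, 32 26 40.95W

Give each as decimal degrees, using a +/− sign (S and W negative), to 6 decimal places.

1. -10.246267, 98.418389
2. 4.036392, 60.397250
3. 55.265444, -164.957222
4. -58.823167, -127.791556
5. 81.636444, -32.444708

Point 1:
  Latitude: 10° + 14/60 + 46.56/3600 = 10 + 0.233333 + 0.012933 = 10.2462667
  S → negative
  Lon: 98° + 25/60 + 6.2/3600 = 98 + 0.416667 + 0.001722 = 98.4183889
  E → positive
Point 2:
  Lat: 2′ + 11.01″ = 2.18350′; 4 + 2.18350/60 = 4.0363917
  N → positive
  Longitude: 60° + 23/60 + 50.1/3600 = 60 + 0.383333 + 0.013917 = 60.3972500
  E → positive
Point 3:
  φ: 55 + 15/60 + 55.6/3600 = 55.2654444
  N ⇒ keep positive
  λ: 57′ + 26″ = 57.43333′; 164 + 57.43333/60 = 164.9572222
  W → negative
Point 4:
  Latitude: 58° + 49/60 + 23.4/3600 = 58 + 0.816667 + 0.006500 = 58.8231667
  hemisphere S, so the sign is −
  λ: 47′ + 29.6″ = 47.49333′; 127 + 47.49333/60 = 127.7915556
  W → negative
Point 5:
  Lat: 38′ + 11.2″ = 38.18667′; 81 + 38.18667/60 = 81.6364444
  N ⇒ keep positive
  Longitude: 32 + 26/60 + 40.95/3600 = 32.4447083
  W ⇒ negate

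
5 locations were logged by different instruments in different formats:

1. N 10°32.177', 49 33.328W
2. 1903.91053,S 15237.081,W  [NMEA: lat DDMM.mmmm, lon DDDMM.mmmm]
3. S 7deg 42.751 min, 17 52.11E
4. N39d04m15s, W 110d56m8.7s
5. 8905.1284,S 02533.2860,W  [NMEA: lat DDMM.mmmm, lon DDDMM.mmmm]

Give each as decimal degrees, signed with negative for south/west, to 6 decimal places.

1. 10.536283, -49.555467
2. -19.065176, -152.618017
3. -7.712517, 17.868500
4. 39.070833, -110.935750
5. -89.085473, -25.554767

Point 1:
  φ: 32.177′ = 0.536283°; total 10.5362833
  N ⇒ keep positive
  Longitude: 33.328′ = 0.555467°; total 49.5554667
  W → negative
Point 2:
  Latitude: degrees = first 2 digits = 19, minutes = 3.91053; 19 + 3.91053/60 = 19.0651755
  S ⇒ negate
  Lon: degrees = first 3 digits = 152, minutes = 37.081; 152 + 37.081/60 = 152.6180167
  W ⇒ negate
Point 3:
  Lat: 42.751′ = 0.712517°; total 7.7125167
  hemisphere S, so the sign is −
  Lon: 17 + 52.11/60 = 17.8685000
  E → positive
Point 4:
  φ: 39 + 4/60 + 15/3600 = 39.0708333
  N ⇒ keep positive
  λ: 110 + 56/60 + 8.7/3600 = 110.9357500
  hemisphere W, so the sign is −
Point 5:
  Latitude: split at 2 digits → 89° and 5.1284′; 89 + 5.1284/60 = 89.0854733
  S → negative
  λ: degrees = first 3 digits = 25, minutes = 33.286; 25 + 33.286/60 = 25.5547667
  hemisphere W, so the sign is −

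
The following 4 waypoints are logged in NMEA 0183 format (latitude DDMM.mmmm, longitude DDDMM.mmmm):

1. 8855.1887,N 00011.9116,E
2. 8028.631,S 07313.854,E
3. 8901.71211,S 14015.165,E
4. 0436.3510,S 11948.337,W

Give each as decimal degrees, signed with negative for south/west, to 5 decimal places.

Point 1:
  φ: split at 2 digits → 88° and 55.1887′; 88 + 55.1887/60 = 88.919812
  N → positive
  Longitude: degrees = first 3 digits = 0, minutes = 11.9116; 0 + 11.9116/60 = 0.198527
  E ⇒ keep positive
Point 2:
  φ: degrees = first 2 digits = 80, minutes = 28.631; 80 + 28.631/60 = 80.477183
  S → negative
  λ: degrees = first 3 digits = 73, minutes = 13.854; 73 + 13.854/60 = 73.230900
  E ⇒ keep positive
Point 3:
  Latitude: split at 2 digits → 89° and 1.71211′; 89 + 1.71211/60 = 89.028535
  hemisphere S, so the sign is −
  λ: split at 3 digits → 140° and 15.165′; 140 + 15.165/60 = 140.252750
  E → positive
Point 4:
  φ: degrees = first 2 digits = 4, minutes = 36.351; 4 + 36.351/60 = 4.605850
  S → negative
  Longitude: degrees = first 3 digits = 119, minutes = 48.337; 119 + 48.337/60 = 119.805617
  hemisphere W, so the sign is −

1. 88.91981, 0.19853
2. -80.47718, 73.23090
3. -89.02854, 140.25275
4. -4.60585, -119.80562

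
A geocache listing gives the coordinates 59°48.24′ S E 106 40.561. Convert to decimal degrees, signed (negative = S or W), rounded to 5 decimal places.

-59.80400, 106.67602

Lat: 48.24′ = 0.804000°; total 59.804000
S → negative
λ: 106 + 40.561/60 = 106.676017
E ⇒ keep positive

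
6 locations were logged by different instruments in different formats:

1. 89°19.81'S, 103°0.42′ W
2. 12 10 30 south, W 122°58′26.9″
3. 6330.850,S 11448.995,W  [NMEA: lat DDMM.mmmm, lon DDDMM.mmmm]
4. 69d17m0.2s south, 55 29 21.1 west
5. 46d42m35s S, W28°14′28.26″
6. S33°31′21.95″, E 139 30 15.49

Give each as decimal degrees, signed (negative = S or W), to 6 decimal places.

1. -89.330167, -103.007000
2. -12.175000, -122.974139
3. -63.514167, -114.816583
4. -69.283389, -55.489194
5. -46.709722, -28.241183
6. -33.522764, 139.504303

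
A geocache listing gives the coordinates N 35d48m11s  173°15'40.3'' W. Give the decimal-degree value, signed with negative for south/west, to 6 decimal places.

35.803056, -173.261194

Lat: 35° + 48/60 + 11/3600 = 35 + 0.800000 + 0.003056 = 35.8030556
N → positive
Lon: 173 + 15/60 + 40.3/3600 = 173.2611944
hemisphere W, so the sign is −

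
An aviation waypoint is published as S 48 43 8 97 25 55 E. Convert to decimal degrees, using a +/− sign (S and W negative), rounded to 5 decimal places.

Latitude: 48 + 43/60 + 8/3600 = 48.718889
hemisphere S, so the sign is −
λ: 25′ + 55″ = 25.91667′; 97 + 25.91667/60 = 97.431944
E ⇒ keep positive

-48.71889, 97.43194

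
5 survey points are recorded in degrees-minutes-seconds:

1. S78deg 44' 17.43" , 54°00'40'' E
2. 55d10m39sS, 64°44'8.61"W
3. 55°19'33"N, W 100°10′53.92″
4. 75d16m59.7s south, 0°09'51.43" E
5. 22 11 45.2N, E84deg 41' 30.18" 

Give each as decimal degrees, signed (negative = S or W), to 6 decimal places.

1. -78.738175, 54.011111
2. -55.177500, -64.735725
3. 55.325833, -100.181644
4. -75.283250, 0.164286
5. 22.195889, 84.691717

Point 1:
  Latitude: 44′ + 17.43″ = 44.29050′; 78 + 44.29050/60 = 78.7381750
  S → negative
  Lon: 54 + 0/60 + 40/3600 = 54.0111111
  E ⇒ keep positive
Point 2:
  Latitude: 10′ + 39″ = 10.65000′; 55 + 10.65000/60 = 55.1775000
  hemisphere S, so the sign is −
  Lon: 64 + 44/60 + 8.61/3600 = 64.7357250
  W ⇒ negate
Point 3:
  φ: 55 + 19/60 + 33/3600 = 55.3258333
  N ⇒ keep positive
  Longitude: 100 + 10/60 + 53.92/3600 = 100.1816444
  W ⇒ negate
Point 4:
  Latitude: 75 + 16/60 + 59.7/3600 = 75.2832500
  hemisphere S, so the sign is −
  λ: 9′ + 51.43″ = 9.85717′; 0 + 9.85717/60 = 0.1642861
  E ⇒ keep positive
Point 5:
  Lat: 11′ + 45.2″ = 11.75333′; 22 + 11.75333/60 = 22.1958889
  N ⇒ keep positive
  Longitude: 41′ + 30.18″ = 41.50300′; 84 + 41.50300/60 = 84.6917167
  E → positive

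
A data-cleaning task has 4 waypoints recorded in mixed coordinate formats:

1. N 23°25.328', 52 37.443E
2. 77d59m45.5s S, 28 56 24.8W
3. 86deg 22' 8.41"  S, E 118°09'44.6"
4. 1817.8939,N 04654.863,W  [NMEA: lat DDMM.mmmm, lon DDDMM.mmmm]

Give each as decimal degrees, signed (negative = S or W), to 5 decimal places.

1. 23.42213, 52.62405
2. -77.99597, -28.94022
3. -86.36900, 118.16239
4. 18.29823, -46.91438

Point 1:
  φ: 25.328′ = 0.422133°; total 23.422133
  N → positive
  Lon: 37.443′ = 0.624050°; total 52.624050
  E → positive
Point 2:
  φ: 59′ + 45.5″ = 59.75833′; 77 + 59.75833/60 = 77.995972
  S → negative
  Lon: 28° + 56/60 + 24.8/3600 = 28 + 0.933333 + 0.006889 = 28.940222
  W → negative
Point 3:
  Latitude: 86° + 22/60 + 8.41/3600 = 86 + 0.366667 + 0.002336 = 86.369003
  S ⇒ negate
  Longitude: 118° + 9/60 + 44.6/3600 = 118 + 0.150000 + 0.012389 = 118.162389
  E ⇒ keep positive
Point 4:
  Lat: split at 2 digits → 18° and 17.8939′; 18 + 17.8939/60 = 18.298232
  N ⇒ keep positive
  Longitude: split at 3 digits → 046° and 54.863′; 46 + 54.863/60 = 46.914383
  W → negative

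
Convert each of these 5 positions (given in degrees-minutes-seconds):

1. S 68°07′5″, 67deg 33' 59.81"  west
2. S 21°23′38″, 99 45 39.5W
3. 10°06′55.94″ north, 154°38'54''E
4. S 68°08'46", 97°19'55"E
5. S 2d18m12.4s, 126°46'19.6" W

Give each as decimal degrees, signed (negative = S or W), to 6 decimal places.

Point 1:
  φ: 68 + 7/60 + 5/3600 = 68.1180556
  hemisphere S, so the sign is −
  λ: 67 + 33/60 + 59.81/3600 = 67.5666139
  W ⇒ negate
Point 2:
  Lat: 21° + 23/60 + 38/3600 = 21 + 0.383333 + 0.010556 = 21.3938889
  S ⇒ negate
  Lon: 45′ + 39.5″ = 45.65833′; 99 + 45.65833/60 = 99.7609722
  W → negative
Point 3:
  Latitude: 6′ + 55.94″ = 6.93233′; 10 + 6.93233/60 = 10.1155389
  N → positive
  Lon: 154 + 38/60 + 54/3600 = 154.6483333
  E ⇒ keep positive
Point 4:
  Lat: 8′ + 46″ = 8.76667′; 68 + 8.76667/60 = 68.1461111
  S → negative
  λ: 97° + 19/60 + 55/3600 = 97 + 0.316667 + 0.015278 = 97.3319444
  E ⇒ keep positive
Point 5:
  Lat: 18′ + 12.4″ = 18.20667′; 2 + 18.20667/60 = 2.3034444
  S → negative
  Longitude: 126 + 46/60 + 19.6/3600 = 126.7721111
  W ⇒ negate

1. -68.118056, -67.566614
2. -21.393889, -99.760972
3. 10.115539, 154.648333
4. -68.146111, 97.331944
5. -2.303444, -126.772111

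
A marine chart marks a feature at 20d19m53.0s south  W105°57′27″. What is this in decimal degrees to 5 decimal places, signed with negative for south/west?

-20.33139, -105.95750

Lat: 19′ + 53″ = 19.88333′; 20 + 19.88333/60 = 20.331389
hemisphere S, so the sign is −
Lon: 105 + 57/60 + 27/3600 = 105.957500
hemisphere W, so the sign is −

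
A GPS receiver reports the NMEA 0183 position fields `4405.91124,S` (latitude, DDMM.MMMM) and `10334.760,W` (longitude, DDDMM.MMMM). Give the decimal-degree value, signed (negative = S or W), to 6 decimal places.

Latitude: split at 2 digits → 44° and 5.91124′; 44 + 5.91124/60 = 44.0985207
hemisphere S, so the sign is −
Lon: split at 3 digits → 103° and 34.76′; 103 + 34.76/60 = 103.5793333
W → negative

-44.098521, -103.579333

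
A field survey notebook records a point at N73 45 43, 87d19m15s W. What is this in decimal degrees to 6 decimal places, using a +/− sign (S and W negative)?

Lat: 73 + 45/60 + 43/3600 = 73.7619444
N ⇒ keep positive
λ: 87° + 19/60 + 15/3600 = 87 + 0.316667 + 0.004167 = 87.3208333
W ⇒ negate

73.761944, -87.320833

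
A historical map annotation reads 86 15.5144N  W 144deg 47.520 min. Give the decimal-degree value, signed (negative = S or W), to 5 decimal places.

Latitude: 86 + 15.5144/60 = 86.258573
N → positive
Longitude: 144 + 47.52/60 = 144.792000
hemisphere W, so the sign is −

86.25857, -144.79200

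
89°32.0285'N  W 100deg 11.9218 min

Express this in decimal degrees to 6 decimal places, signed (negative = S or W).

Latitude: 32.0285′ = 0.533808°; total 89.5338083
N → positive
Longitude: 11.9218′ = 0.198697°; total 100.1986967
W → negative

89.533808, -100.198697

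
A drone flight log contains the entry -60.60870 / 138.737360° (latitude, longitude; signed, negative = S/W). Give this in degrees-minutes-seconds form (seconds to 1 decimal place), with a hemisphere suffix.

Latitude is negative → S; |value| = 60.608700
Lat: 0.608700° → 36.52200′; 0.52200 × 60 = 31.320″
λ: whole degrees 138; 44.24160′ → 44′ and 14.496″

60°36′31.3″ S, 138°44′14.5″ E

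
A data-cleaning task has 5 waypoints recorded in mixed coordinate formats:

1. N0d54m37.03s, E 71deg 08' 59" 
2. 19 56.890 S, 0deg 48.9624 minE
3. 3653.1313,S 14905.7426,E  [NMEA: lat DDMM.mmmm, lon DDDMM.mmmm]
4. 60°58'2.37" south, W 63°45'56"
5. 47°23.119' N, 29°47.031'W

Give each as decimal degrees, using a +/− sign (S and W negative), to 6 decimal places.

1. 0.910286, 71.149722
2. -19.948167, 0.816040
3. -36.885522, 149.095710
4. -60.967325, -63.765556
5. 47.385317, -29.783850

Point 1:
  Latitude: 0 + 54/60 + 37.03/3600 = 0.9102861
  N → positive
  Longitude: 71 + 8/60 + 59/3600 = 71.1497222
  E → positive
Point 2:
  Latitude: 19 + 56.89/60 = 19.9481667
  S ⇒ negate
  Longitude: 0 + 48.9624/60 = 0.8160400
  E ⇒ keep positive
Point 3:
  Lat: split at 2 digits → 36° and 53.1313′; 36 + 53.1313/60 = 36.8855217
  S → negative
  λ: split at 3 digits → 149° and 5.7426′; 149 + 5.7426/60 = 149.0957100
  E ⇒ keep positive
Point 4:
  Latitude: 60° + 58/60 + 2.37/3600 = 60 + 0.966667 + 0.000658 = 60.9673250
  hemisphere S, so the sign is −
  Lon: 45′ + 56″ = 45.93333′; 63 + 45.93333/60 = 63.7655556
  W ⇒ negate
Point 5:
  Latitude: 23.119′ = 0.385317°; total 47.3853167
  N → positive
  Lon: 29 + 47.031/60 = 29.7838500
  W → negative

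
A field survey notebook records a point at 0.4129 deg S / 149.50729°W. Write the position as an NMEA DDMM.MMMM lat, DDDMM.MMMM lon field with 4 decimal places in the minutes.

0024.7740,S / 14930.4374,W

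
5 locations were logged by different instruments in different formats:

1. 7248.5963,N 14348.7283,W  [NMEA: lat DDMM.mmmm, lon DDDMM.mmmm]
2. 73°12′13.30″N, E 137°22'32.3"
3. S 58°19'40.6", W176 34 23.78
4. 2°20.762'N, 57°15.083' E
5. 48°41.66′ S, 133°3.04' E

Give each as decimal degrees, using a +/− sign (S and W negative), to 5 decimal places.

Point 1:
  Latitude: degrees = first 2 digits = 72, minutes = 48.5963; 72 + 48.5963/60 = 72.809938
  N ⇒ keep positive
  Lon: degrees = first 3 digits = 143, minutes = 48.7283; 143 + 48.7283/60 = 143.812138
  W → negative
Point 2:
  Lat: 73 + 12/60 + 13.3/3600 = 73.203694
  N ⇒ keep positive
  λ: 137 + 22/60 + 32.3/3600 = 137.375639
  E → positive
Point 3:
  φ: 58 + 19/60 + 40.6/3600 = 58.327944
  hemisphere S, so the sign is −
  λ: 176° + 34/60 + 23.78/3600 = 176 + 0.566667 + 0.006606 = 176.573272
  hemisphere W, so the sign is −
Point 4:
  Latitude: 20.762′ = 0.346033°; total 2.346033
  N ⇒ keep positive
  Longitude: 15.083′ = 0.251383°; total 57.251383
  E ⇒ keep positive
Point 5:
  Latitude: 48 + 41.66/60 = 48.694333
  S → negative
  Longitude: 133 + 3.04/60 = 133.050667
  E ⇒ keep positive

1. 72.80994, -143.81214
2. 73.20369, 137.37564
3. -58.32794, -176.57327
4. 2.34603, 57.25138
5. -48.69433, 133.05067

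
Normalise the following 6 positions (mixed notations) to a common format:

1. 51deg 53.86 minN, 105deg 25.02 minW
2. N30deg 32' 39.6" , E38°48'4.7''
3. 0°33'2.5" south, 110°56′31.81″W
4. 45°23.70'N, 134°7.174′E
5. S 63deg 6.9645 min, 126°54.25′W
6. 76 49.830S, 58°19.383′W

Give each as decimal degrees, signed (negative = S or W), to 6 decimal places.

1. 51.897667, -105.417000
2. 30.544333, 38.801306
3. -0.550694, -110.942169
4. 45.395000, 134.119567
5. -63.116075, -126.904167
6. -76.830500, -58.323050

Point 1:
  Latitude: 51 + 53.86/60 = 51.8976667
  N → positive
  Longitude: 105 + 25.02/60 = 105.4170000
  W ⇒ negate
Point 2:
  Lat: 30° + 32/60 + 39.6/3600 = 30 + 0.533333 + 0.011000 = 30.5443333
  N ⇒ keep positive
  Lon: 48′ + 4.7″ = 48.07833′; 38 + 48.07833/60 = 38.8013056
  E ⇒ keep positive
Point 3:
  Lat: 0° + 33/60 + 2.5/3600 = 0 + 0.550000 + 0.000694 = 0.5506944
  S ⇒ negate
  λ: 110 + 56/60 + 31.81/3600 = 110.9421694
  hemisphere W, so the sign is −
Point 4:
  φ: 45 + 23.7/60 = 45.3950000
  N → positive
  λ: 7.174′ = 0.119567°; total 134.1195667
  E ⇒ keep positive
Point 5:
  Lat: 63 + 6.9645/60 = 63.1160750
  hemisphere S, so the sign is −
  λ: 54.25′ = 0.904167°; total 126.9041667
  W → negative
Point 6:
  φ: 49.83′ = 0.830500°; total 76.8305000
  S ⇒ negate
  λ: 58 + 19.383/60 = 58.3230500
  W → negative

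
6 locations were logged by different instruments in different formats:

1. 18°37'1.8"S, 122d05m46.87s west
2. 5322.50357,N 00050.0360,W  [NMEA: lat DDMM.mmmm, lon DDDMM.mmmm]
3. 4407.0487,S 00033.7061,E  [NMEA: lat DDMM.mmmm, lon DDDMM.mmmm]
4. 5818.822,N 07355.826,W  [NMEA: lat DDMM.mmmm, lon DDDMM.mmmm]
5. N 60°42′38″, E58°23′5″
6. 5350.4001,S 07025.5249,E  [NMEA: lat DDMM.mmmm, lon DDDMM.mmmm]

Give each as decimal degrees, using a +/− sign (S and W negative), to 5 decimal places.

Point 1:
  φ: 18 + 37/60 + 1.8/3600 = 18.617167
  S ⇒ negate
  Longitude: 122 + 5/60 + 46.87/3600 = 122.096353
  W ⇒ negate
Point 2:
  φ: split at 2 digits → 53° and 22.50357′; 53 + 22.50357/60 = 53.375060
  N → positive
  Longitude: degrees = first 3 digits = 0, minutes = 50.036; 0 + 50.036/60 = 0.833933
  W → negative
Point 3:
  Latitude: degrees = first 2 digits = 44, minutes = 7.0487; 44 + 7.0487/60 = 44.117478
  S ⇒ negate
  Lon: degrees = first 3 digits = 0, minutes = 33.7061; 0 + 33.7061/60 = 0.561768
  E → positive
Point 4:
  φ: degrees = first 2 digits = 58, minutes = 18.822; 58 + 18.822/60 = 58.313700
  N → positive
  λ: degrees = first 3 digits = 73, minutes = 55.826; 73 + 55.826/60 = 73.930433
  hemisphere W, so the sign is −
Point 5:
  Lat: 60° + 42/60 + 38/3600 = 60 + 0.700000 + 0.010556 = 60.710556
  N ⇒ keep positive
  Longitude: 58 + 23/60 + 5/3600 = 58.384722
  E → positive
Point 6:
  Lat: degrees = first 2 digits = 53, minutes = 50.4001; 53 + 50.4001/60 = 53.840002
  S ⇒ negate
  Longitude: split at 3 digits → 070° and 25.5249′; 70 + 25.5249/60 = 70.425415
  E → positive

1. -18.61717, -122.09635
2. 53.37506, -0.83393
3. -44.11748, 0.56177
4. 58.31370, -73.93043
5. 60.71056, 58.38472
6. -53.84000, 70.42542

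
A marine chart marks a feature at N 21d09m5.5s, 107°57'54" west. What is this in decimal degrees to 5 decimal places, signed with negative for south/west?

21.15153, -107.96500

Latitude: 9′ + 5.5″ = 9.09167′; 21 + 9.09167/60 = 21.151528
N → positive
Longitude: 107 + 57/60 + 54/3600 = 107.965000
W ⇒ negate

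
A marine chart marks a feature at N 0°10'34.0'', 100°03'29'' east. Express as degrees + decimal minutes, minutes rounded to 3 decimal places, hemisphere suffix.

0° 10.567′ N, 100° 3.483′ E

Latitude: seconds/60 = 0.56667; minutes = 10 + 0.56667 = 10.56667
Lon: 3 + 29/60 = 3.48333′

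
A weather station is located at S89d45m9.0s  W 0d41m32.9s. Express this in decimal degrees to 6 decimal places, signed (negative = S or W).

Latitude: 89° + 45/60 + 9/3600 = 89 + 0.750000 + 0.002500 = 89.7525000
S → negative
Longitude: 0° + 41/60 + 32.9/3600 = 0 + 0.683333 + 0.009139 = 0.6924722
W → negative

-89.752500, -0.692472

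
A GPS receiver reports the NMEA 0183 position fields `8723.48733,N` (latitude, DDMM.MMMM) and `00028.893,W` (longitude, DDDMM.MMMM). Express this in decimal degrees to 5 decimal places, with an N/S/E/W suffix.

φ: degrees = first 2 digits = 87, minutes = 23.48733; 87 + 23.48733/60 = 87.391456
λ: split at 3 digits → 000° and 28.893′; 0 + 28.893/60 = 0.481550

87.39146° N, 0.48155° W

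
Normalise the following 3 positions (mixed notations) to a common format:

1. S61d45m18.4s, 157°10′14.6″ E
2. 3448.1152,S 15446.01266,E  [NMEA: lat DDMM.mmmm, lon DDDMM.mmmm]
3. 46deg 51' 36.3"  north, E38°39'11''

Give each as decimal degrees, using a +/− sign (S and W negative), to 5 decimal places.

1. -61.75511, 157.17072
2. -34.80192, 154.76688
3. 46.86008, 38.65306

Point 1:
  Latitude: 61 + 45/60 + 18.4/3600 = 61.755111
  S ⇒ negate
  λ: 10′ + 14.6″ = 10.24333′; 157 + 10.24333/60 = 157.170722
  E → positive
Point 2:
  Lat: degrees = first 2 digits = 34, minutes = 48.1152; 34 + 48.1152/60 = 34.801920
  S → negative
  λ: split at 3 digits → 154° and 46.01266′; 154 + 46.01266/60 = 154.766878
  E ⇒ keep positive
Point 3:
  φ: 46 + 51/60 + 36.3/3600 = 46.860083
  N ⇒ keep positive
  Longitude: 38 + 39/60 + 11/3600 = 38.653056
  E → positive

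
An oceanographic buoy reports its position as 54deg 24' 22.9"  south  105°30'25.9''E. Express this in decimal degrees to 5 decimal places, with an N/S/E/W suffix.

54.40636° S, 105.50719° E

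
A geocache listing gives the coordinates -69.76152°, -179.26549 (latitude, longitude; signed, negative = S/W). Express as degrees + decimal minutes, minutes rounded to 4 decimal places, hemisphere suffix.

69° 45.6912′ S, 179° 15.9294′ W

Latitude is negative → S; |value| = 69.761520
Latitude: fractional part 0.761520 → 45.691200 minutes
Longitude is negative → W; |value| = 179.265490
Lon: minutes = (179.265490 − 179) × 60 = 15.929400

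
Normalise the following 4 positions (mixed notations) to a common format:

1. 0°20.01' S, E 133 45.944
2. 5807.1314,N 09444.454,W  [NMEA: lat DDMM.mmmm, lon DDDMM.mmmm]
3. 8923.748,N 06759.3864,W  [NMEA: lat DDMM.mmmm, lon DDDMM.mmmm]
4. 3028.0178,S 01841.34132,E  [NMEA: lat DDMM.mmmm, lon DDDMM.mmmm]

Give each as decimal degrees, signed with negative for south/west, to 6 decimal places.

1. -0.333500, 133.765733
2. 58.118857, -94.740900
3. 89.395800, -67.989773
4. -30.466963, 18.689022

Point 1:
  Lat: 0 + 20.01/60 = 0.3335000
  hemisphere S, so the sign is −
  Longitude: 133 + 45.944/60 = 133.7657333
  E ⇒ keep positive
Point 2:
  Latitude: split at 2 digits → 58° and 7.1314′; 58 + 7.1314/60 = 58.1188567
  N → positive
  λ: split at 3 digits → 094° and 44.454′; 94 + 44.454/60 = 94.7409000
  hemisphere W, so the sign is −
Point 3:
  φ: split at 2 digits → 89° and 23.748′; 89 + 23.748/60 = 89.3958000
  N ⇒ keep positive
  λ: split at 3 digits → 067° and 59.3864′; 67 + 59.3864/60 = 67.9897733
  hemisphere W, so the sign is −
Point 4:
  φ: split at 2 digits → 30° and 28.0178′; 30 + 28.0178/60 = 30.4669633
  S → negative
  Longitude: split at 3 digits → 018° and 41.34132′; 18 + 41.34132/60 = 18.6890220
  E ⇒ keep positive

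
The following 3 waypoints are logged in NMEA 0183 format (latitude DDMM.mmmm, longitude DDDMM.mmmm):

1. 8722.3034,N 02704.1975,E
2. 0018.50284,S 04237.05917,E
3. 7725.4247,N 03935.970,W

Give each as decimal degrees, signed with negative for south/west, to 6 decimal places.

1. 87.371723, 27.069958
2. -0.308381, 42.617653
3. 77.423745, -39.599500

Point 1:
  φ: degrees = first 2 digits = 87, minutes = 22.3034; 87 + 22.3034/60 = 87.3717233
  N → positive
  λ: degrees = first 3 digits = 27, minutes = 4.1975; 27 + 4.1975/60 = 27.0699583
  E → positive
Point 2:
  Latitude: split at 2 digits → 00° and 18.50284′; 0 + 18.50284/60 = 0.3083807
  hemisphere S, so the sign is −
  Longitude: split at 3 digits → 042° and 37.05917′; 42 + 37.05917/60 = 42.6176528
  E → positive
Point 3:
  φ: degrees = first 2 digits = 77, minutes = 25.4247; 77 + 25.4247/60 = 77.4237450
  N ⇒ keep positive
  λ: split at 3 digits → 039° and 35.97′; 39 + 35.97/60 = 39.5995000
  hemisphere W, so the sign is −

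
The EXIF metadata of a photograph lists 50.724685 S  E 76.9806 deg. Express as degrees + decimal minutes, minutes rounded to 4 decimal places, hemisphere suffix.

φ: minutes = (50.724685 − 50) × 60 = 43.481100
λ: minutes = (76.980600 − 76) × 60 = 58.836000

50° 43.4811′ S, 76° 58.8360′ E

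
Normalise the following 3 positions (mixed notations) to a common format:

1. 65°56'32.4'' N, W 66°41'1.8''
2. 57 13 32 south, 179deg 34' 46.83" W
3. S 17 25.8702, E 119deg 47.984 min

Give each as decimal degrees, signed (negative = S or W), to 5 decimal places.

1. 65.94233, -66.68383
2. -57.22556, -179.57968
3. -17.43117, 119.79973

Point 1:
  Latitude: 65 + 56/60 + 32.4/3600 = 65.942333
  N → positive
  Lon: 41′ + 1.8″ = 41.03000′; 66 + 41.03000/60 = 66.683833
  W ⇒ negate
Point 2:
  Latitude: 57 + 13/60 + 32/3600 = 57.225556
  hemisphere S, so the sign is −
  Longitude: 179 + 34/60 + 46.83/3600 = 179.579675
  W → negative
Point 3:
  φ: 17 + 25.8702/60 = 17.431170
  S → negative
  λ: 119 + 47.984/60 = 119.799733
  E ⇒ keep positive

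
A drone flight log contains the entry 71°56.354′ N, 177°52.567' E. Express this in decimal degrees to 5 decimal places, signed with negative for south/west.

71.93923, 177.87612

Latitude: 56.354′ = 0.939233°; total 71.939233
N → positive
Lon: 177 + 52.567/60 = 177.876117
E → positive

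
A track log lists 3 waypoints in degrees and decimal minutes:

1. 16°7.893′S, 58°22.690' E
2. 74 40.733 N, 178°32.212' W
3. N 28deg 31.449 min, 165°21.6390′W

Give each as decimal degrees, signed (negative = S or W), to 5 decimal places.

1. -16.13155, 58.37817
2. 74.67888, -178.53687
3. 28.52415, -165.36065

Point 1:
  Lat: 16 + 7.893/60 = 16.131550
  hemisphere S, so the sign is −
  Longitude: 58 + 22.69/60 = 58.378167
  E → positive
Point 2:
  Lat: 74 + 40.733/60 = 74.678883
  N ⇒ keep positive
  Longitude: 178 + 32.212/60 = 178.536867
  W ⇒ negate
Point 3:
  Latitude: 31.449′ = 0.524150°; total 28.524150
  N → positive
  λ: 21.639′ = 0.360650°; total 165.360650
  hemisphere W, so the sign is −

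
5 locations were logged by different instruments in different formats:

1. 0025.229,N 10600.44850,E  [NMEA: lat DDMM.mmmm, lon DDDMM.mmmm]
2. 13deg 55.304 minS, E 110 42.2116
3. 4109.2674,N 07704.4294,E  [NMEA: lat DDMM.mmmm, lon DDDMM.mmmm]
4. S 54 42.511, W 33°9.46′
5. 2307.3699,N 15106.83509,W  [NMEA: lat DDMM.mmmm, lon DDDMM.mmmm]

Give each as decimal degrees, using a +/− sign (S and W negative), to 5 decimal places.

Point 1:
  φ: split at 2 digits → 00° and 25.229′; 0 + 25.229/60 = 0.420483
  N → positive
  λ: split at 3 digits → 106° and 0.4485′; 106 + 0.4485/60 = 106.007475
  E → positive
Point 2:
  Lat: 55.304′ = 0.921733°; total 13.921733
  S → negative
  Longitude: 42.2116′ = 0.703527°; total 110.703527
  E ⇒ keep positive
Point 3:
  Latitude: degrees = first 2 digits = 41, minutes = 9.2674; 41 + 9.2674/60 = 41.154457
  N → positive
  Longitude: split at 3 digits → 077° and 4.4294′; 77 + 4.4294/60 = 77.073823
  E → positive
Point 4:
  φ: 54 + 42.511/60 = 54.708517
  S ⇒ negate
  λ: 9.46′ = 0.157667°; total 33.157667
  hemisphere W, so the sign is −
Point 5:
  Lat: degrees = first 2 digits = 23, minutes = 7.3699; 23 + 7.3699/60 = 23.122832
  N → positive
  Longitude: degrees = first 3 digits = 151, minutes = 6.83509; 151 + 6.83509/60 = 151.113918
  W ⇒ negate

1. 0.42048, 106.00748
2. -13.92173, 110.70353
3. 41.15446, 77.07382
4. -54.70852, -33.15767
5. 23.12283, -151.11392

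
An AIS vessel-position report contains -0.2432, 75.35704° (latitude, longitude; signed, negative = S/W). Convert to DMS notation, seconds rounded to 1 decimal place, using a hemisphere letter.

0°14′35.5″ S, 75°21′25.3″ E

Latitude is negative → S; |value| = 0.243200
Latitude: whole degrees 0; 14.59200′ → 14′ and 35.520″
Lon: 0.357040 × 60 = 21.42240′ → 21′, remainder × 60 = 25.344″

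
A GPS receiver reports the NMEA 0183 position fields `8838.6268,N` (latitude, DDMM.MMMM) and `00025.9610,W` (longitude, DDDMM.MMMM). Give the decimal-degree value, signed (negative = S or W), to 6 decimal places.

88.643780, -0.432683

φ: degrees = first 2 digits = 88, minutes = 38.6268; 88 + 38.6268/60 = 88.6437800
N → positive
Lon: split at 3 digits → 000° and 25.961′; 0 + 25.961/60 = 0.4326833
hemisphere W, so the sign is −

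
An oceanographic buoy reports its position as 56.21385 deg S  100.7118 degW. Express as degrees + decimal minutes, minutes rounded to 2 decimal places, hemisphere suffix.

56° 12.83′ S, 100° 42.71′ W

Latitude: fractional part 0.213850 → 12.8310 minutes
Lon: minutes = (100.711800 − 100) × 60 = 42.7080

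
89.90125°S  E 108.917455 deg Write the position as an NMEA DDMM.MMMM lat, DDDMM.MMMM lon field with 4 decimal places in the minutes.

Lat: 89° + 0.901250 × 60 = 89° 54.075000′
Longitude: fractional part 0.917455 → 55.047300 minutes

8954.0750,S / 10855.0473,E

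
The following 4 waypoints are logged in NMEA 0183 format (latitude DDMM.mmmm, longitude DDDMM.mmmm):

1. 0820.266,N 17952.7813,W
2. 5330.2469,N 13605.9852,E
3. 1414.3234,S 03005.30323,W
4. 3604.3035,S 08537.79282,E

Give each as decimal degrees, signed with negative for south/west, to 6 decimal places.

1. 8.337767, -179.879688
2. 53.504115, 136.099753
3. -14.238723, -30.088387
4. -36.071725, 85.629880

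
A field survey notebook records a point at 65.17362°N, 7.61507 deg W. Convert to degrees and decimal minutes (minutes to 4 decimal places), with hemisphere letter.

65° 10.4172′ N, 7° 36.9042′ W

Lat: minutes = (65.173620 − 65) × 60 = 10.417200
λ: fractional part 0.615070 → 36.904200 minutes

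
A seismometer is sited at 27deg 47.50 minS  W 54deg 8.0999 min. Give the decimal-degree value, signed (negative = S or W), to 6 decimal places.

-27.791667, -54.134998

Latitude: 27 + 47.5/60 = 27.7916667
hemisphere S, so the sign is −
Lon: 54 + 8.0999/60 = 54.1349983
W → negative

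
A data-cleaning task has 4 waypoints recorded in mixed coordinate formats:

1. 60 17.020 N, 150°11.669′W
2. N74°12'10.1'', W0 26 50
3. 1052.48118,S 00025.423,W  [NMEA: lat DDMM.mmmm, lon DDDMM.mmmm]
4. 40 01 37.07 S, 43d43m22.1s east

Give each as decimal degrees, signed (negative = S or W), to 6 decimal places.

1. 60.283667, -150.194483
2. 74.202806, -0.447222
3. -10.874686, -0.423717
4. -40.026964, 43.722806

Point 1:
  φ: 60 + 17.02/60 = 60.2836667
  N ⇒ keep positive
  Lon: 150 + 11.669/60 = 150.1944833
  W → negative
Point 2:
  φ: 74° + 12/60 + 10.1/3600 = 74 + 0.200000 + 0.002806 = 74.2028056
  N → positive
  λ: 0 + 26/60 + 50/3600 = 0.4472222
  W → negative
Point 3:
  Lat: degrees = first 2 digits = 10, minutes = 52.48118; 10 + 52.48118/60 = 10.8746863
  S → negative
  λ: degrees = first 3 digits = 0, minutes = 25.423; 0 + 25.423/60 = 0.4237167
  W ⇒ negate
Point 4:
  Lat: 40° + 1/60 + 37.07/3600 = 40 + 0.016667 + 0.010297 = 40.0269639
  hemisphere S, so the sign is −
  Lon: 43° + 43/60 + 22.1/3600 = 43 + 0.716667 + 0.006139 = 43.7228056
  E → positive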